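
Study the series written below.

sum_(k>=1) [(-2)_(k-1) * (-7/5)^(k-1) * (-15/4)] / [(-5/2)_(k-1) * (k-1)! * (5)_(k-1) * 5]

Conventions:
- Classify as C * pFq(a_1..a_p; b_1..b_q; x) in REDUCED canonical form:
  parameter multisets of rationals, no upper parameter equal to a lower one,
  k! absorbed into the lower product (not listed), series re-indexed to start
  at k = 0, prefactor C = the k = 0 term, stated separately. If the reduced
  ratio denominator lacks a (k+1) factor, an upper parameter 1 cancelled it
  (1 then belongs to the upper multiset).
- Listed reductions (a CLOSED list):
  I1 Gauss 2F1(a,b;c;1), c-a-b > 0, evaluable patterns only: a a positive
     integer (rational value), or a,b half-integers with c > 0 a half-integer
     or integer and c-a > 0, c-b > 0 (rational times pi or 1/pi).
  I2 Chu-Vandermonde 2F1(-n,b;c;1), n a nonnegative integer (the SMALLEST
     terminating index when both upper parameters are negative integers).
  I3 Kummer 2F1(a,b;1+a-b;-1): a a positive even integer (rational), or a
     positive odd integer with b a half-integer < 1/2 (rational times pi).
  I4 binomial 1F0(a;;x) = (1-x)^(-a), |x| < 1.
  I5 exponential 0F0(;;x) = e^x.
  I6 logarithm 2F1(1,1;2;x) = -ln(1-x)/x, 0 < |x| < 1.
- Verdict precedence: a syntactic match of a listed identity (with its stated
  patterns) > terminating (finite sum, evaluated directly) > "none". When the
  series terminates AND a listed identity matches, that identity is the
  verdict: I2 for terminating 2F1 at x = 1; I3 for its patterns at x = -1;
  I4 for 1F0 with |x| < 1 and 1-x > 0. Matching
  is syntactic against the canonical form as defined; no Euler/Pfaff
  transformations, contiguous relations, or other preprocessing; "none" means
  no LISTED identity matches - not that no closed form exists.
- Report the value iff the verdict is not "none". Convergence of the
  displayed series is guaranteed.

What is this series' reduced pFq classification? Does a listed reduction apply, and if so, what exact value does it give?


At argument -7/5: a 1F2 with upper {-2}, lower {-5/2, 5}, scaled by C = -3/4. Verdict: terminating at k = 2: the factor (-2)_k kills every later term; summing the 3 survivors is exact. Its exact value is -4463/7500.

The tell: with t_0 = -3/4, the constant factors (C = -3/4, x = -7/5) combine into one prefactor.
Adjacent-term ratio: r(k) = (-7/5) * (k-2) / [(k-5/2) (k+5) (k+1)] ; factor over Q: parameters, x = (-7/5), and C = -3/4.


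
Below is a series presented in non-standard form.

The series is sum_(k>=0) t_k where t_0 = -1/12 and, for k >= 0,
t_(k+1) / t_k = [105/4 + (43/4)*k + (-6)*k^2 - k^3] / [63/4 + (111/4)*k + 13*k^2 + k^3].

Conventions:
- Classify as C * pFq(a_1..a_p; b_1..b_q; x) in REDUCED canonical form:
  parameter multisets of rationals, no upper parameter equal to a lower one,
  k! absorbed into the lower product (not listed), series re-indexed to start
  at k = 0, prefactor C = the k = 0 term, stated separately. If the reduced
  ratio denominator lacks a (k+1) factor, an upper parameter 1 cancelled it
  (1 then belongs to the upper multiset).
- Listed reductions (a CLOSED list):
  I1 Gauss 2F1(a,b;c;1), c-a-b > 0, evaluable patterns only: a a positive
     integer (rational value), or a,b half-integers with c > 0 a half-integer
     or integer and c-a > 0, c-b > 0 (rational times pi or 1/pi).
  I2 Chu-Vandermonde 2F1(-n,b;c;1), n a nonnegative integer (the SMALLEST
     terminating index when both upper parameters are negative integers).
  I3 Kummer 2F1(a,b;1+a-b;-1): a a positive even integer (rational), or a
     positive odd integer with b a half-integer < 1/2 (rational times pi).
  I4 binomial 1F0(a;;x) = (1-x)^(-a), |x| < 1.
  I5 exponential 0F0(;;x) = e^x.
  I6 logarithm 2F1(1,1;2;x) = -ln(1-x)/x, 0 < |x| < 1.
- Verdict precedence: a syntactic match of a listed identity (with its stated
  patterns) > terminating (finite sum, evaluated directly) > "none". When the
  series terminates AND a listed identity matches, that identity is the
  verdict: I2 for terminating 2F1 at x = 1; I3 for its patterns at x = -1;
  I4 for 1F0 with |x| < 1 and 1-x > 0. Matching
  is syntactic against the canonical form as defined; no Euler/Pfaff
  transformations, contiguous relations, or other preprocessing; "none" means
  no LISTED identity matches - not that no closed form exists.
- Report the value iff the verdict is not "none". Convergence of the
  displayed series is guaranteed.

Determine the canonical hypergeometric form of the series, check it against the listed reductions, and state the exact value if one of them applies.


x = -1 here; the reduced form reads 2F1, upper {-5/2, 7}, lower {21/2}, C = -1/12. Verdict at x = -1: the Kummer evaluation I3 matches (x = -1; c = 21/2 equals 1+a-b for upper {-5/2, 7}: listed pattern). Exact value: (-1616615/16777216) * pi.

Key step: x = (-1) and factor the ratio over Q (C = -1/12, x = -1): negated roots = parameters.
Ratio: r(k) = (-1) * (k-5/2) (k+7) / [(k+21/2) (k+1)] - rational; roots negated = parameters, x = (-1), C = -1/12.


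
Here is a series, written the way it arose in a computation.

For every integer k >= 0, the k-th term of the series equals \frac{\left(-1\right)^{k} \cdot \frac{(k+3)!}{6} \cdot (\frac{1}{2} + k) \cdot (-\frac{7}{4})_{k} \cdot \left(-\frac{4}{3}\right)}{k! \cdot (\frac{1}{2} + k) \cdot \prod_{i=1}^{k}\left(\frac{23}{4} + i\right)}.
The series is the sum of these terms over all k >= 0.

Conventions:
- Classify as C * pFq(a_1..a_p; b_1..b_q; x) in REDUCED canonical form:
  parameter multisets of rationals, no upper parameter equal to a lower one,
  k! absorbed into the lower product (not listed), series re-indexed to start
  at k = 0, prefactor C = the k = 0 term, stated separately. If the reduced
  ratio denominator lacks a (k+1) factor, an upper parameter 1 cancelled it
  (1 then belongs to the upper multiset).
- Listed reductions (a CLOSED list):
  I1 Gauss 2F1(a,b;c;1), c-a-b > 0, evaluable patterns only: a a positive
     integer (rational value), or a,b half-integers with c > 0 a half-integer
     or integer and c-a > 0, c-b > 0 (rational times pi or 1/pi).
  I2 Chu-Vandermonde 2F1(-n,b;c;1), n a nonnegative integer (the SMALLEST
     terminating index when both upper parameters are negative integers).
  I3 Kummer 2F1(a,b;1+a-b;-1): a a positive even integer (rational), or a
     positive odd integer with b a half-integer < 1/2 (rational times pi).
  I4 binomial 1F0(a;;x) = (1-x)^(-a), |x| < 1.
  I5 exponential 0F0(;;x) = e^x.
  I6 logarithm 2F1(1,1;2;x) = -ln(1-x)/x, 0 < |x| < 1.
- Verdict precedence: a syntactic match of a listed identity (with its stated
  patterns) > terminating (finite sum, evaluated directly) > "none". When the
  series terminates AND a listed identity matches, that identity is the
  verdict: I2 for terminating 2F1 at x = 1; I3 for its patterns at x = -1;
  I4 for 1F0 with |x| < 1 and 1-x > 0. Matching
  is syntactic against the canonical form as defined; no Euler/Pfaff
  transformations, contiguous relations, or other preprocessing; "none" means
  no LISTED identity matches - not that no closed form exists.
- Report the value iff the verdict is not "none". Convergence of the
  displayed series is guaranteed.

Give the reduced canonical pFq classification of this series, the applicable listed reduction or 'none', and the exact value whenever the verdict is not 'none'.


This is -\frac{4}{3} * 2F1(-\frac{7}{4}, 4; \frac{27}{4}; -1) in reduced canonical form. Verdict: this is the Kummer evaluation I3 (x = -1; c = \frac{27}{4} equals 1+a-b for upper {-\frac{7}{4}, 4}: listed pattern). Value: -\frac{437}{144}.

Key step: t_0 being -\frac{4}{3}, the factorial ratio (C = -4/3) (k+a-1)!/(a-1)! is a rising factorial (a)_k.
Term ratio: r(k) = -1 * (k-\frac{7}{4}) (k+4) / [(k+\frac{27}{4}) (k+1)] ; factor over Q: parameters, x = -1, and C = -\frac{4}{3}.


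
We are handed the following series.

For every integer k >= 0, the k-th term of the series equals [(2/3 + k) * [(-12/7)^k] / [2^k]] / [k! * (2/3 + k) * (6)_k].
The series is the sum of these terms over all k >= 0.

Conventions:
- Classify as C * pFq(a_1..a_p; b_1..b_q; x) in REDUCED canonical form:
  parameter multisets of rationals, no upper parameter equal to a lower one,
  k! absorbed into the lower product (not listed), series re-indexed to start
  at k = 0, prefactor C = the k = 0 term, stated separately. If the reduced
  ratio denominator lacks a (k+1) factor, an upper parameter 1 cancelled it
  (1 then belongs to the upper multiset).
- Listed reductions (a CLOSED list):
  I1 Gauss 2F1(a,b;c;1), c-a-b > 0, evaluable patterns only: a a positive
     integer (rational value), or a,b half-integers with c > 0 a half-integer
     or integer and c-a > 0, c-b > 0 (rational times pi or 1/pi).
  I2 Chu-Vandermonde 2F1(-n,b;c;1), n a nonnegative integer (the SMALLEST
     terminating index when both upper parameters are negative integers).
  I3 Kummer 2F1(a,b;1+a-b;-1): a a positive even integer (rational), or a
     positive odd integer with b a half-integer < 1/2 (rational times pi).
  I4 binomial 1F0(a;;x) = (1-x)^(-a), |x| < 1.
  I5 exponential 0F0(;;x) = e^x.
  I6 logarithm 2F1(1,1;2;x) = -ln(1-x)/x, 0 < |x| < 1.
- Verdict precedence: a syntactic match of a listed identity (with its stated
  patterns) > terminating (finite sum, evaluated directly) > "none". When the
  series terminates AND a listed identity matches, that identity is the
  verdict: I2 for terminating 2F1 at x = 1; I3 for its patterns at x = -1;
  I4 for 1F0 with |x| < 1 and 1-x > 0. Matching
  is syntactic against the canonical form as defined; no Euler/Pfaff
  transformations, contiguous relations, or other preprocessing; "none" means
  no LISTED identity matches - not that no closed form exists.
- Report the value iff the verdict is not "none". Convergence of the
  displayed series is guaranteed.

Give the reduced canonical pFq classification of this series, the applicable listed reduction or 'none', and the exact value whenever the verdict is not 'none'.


Classification (C = 1): 0F1 with upper {-}, lower {6}, argument x = -6/7. Verdict: none. Every listed pattern misses the 0F1 form at -6/7, upper {-}.

Key observation: t_0 = 1 here, and the two k-th powers (C = 1) combine into one argument.
Adjacent-term ratio: r(k) = (-6/7) * 1 / [(k+6) (k+1)] - rational in k, leading ratio (-6/7); with t_0 = 1, classification follows.


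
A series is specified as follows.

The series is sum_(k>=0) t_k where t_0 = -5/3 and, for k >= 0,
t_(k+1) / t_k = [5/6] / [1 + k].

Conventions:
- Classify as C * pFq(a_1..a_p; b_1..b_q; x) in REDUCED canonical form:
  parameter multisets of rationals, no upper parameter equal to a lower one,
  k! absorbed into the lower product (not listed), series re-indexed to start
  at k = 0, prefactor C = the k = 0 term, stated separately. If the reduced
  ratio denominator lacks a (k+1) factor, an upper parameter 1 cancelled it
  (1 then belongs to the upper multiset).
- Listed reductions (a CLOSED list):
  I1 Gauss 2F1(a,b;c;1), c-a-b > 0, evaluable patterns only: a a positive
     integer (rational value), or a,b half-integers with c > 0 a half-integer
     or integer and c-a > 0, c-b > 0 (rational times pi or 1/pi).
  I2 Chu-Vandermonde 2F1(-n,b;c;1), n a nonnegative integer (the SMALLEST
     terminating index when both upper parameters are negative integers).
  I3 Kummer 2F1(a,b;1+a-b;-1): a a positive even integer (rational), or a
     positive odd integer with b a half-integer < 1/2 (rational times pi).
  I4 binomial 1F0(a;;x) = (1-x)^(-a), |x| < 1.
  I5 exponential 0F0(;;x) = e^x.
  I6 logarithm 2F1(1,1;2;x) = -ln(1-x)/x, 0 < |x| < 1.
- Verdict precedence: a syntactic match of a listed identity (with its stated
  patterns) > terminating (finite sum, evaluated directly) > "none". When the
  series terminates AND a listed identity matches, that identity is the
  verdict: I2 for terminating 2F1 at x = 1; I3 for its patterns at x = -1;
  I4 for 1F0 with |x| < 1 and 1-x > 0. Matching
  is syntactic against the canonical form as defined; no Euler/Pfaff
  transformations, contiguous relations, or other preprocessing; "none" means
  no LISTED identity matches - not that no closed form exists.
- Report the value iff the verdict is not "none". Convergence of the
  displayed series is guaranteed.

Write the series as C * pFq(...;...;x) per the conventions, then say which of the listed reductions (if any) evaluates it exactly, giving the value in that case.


x = 5/6 here; the reduced form reads 0F0, upper {-}, lower {-}, C = -5/3. Verdict: the exponential series (I5) applies (the 0F0 exponential series at x = 5/6). Value: (-5/3) * e^(5/6).

The tell: t_0 being -5/3, roots of the ratio polynomials (C = -5/3, x = 5/6) are the negated parameters.
Ratio: r(k) = (5/6) * 1 / [(k+1)] - poly over poly, x = (5/6) from leading terms; C = -5/3 at k = 0.


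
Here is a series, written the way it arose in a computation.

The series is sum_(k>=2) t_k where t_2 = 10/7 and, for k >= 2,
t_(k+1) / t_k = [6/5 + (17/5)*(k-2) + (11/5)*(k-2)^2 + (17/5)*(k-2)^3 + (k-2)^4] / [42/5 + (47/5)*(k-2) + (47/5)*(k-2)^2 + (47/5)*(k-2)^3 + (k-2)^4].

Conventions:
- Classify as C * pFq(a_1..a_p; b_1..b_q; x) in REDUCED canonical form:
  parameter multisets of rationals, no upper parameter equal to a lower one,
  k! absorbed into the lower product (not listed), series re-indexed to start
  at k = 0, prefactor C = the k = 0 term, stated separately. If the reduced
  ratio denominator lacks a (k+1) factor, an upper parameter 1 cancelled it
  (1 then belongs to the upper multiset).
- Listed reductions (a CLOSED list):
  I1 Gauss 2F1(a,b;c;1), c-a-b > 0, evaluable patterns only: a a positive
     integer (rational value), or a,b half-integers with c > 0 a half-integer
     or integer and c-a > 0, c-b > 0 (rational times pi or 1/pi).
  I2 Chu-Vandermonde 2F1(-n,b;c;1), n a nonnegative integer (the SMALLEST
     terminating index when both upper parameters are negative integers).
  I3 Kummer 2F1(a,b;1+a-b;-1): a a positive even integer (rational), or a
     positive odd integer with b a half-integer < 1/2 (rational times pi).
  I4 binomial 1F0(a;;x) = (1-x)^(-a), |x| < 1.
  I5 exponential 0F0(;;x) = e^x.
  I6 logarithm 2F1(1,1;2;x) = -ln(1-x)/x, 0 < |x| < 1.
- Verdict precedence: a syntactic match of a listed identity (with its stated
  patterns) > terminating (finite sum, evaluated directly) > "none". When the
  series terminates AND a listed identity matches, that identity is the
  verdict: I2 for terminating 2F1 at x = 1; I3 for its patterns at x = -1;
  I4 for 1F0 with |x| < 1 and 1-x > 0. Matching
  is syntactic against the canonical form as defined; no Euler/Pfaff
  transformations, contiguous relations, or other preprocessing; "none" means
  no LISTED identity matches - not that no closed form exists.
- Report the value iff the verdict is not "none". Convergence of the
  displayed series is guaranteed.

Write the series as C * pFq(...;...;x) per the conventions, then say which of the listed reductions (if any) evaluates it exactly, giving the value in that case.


First insight: t_0 = 10/7 here, and the expanded ratio factors over Q; C = 10/7, x = 1, roots give parameters.
Ratio: r(k) = 1 * (k+2/5) (k+3) / [(k+42/5) (k+1)] - rational; roots negated = parameters, x = 1, C = 10/7.

Prefactor 10/7, argument 1: 2F1 with upper {2/5, 3} over lower {42/5}. Verdict: Gauss (I1, integer-parameter pattern) applies (x = 1: the Gamma ratio telescopes since c-a-b = 5 > 0 and a = 3 in Z>0). Its exact value is 10656/6125.


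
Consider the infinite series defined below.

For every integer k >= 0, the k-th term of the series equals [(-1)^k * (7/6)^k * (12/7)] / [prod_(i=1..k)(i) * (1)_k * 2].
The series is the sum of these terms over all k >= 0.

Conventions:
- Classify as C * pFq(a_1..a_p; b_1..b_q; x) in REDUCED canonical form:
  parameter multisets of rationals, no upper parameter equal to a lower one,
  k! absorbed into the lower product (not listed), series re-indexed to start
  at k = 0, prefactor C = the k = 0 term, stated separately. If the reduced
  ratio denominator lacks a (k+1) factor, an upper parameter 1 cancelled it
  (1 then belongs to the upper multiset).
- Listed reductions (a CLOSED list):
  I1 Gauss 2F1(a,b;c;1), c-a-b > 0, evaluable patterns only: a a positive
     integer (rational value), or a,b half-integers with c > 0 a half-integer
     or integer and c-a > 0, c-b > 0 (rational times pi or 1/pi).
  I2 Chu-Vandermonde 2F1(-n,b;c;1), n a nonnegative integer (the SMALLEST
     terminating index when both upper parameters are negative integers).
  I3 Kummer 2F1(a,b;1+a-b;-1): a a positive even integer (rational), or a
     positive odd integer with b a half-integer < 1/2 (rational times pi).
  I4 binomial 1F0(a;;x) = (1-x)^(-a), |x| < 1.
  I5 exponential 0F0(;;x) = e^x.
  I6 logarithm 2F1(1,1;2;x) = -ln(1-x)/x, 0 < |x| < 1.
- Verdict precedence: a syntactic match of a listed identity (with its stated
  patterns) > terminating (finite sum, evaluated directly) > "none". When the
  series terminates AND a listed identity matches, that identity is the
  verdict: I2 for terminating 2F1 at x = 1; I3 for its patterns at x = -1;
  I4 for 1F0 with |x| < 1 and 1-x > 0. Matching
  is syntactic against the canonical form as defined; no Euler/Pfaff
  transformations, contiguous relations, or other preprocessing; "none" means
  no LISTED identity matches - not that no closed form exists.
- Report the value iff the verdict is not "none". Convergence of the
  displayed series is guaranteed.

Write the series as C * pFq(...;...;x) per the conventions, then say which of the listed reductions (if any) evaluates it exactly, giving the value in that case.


The series (x = -7/6) is 0F1: upper {-}, lower {1}, prefactor 6/7. Verdict: none. Every listed pattern misses the 0F1 form at -7/6, upper {-}.

First insight: t_0 = 6/7 here, and the constant factors (C = 6/7, x = -7/6) combine into one prefactor.
Step ratio: r(k) = (-7/6) * 1 / [(k+1) (k+1)] - rational; roots negated = parameters, x = (-7/6), C = 6/7.


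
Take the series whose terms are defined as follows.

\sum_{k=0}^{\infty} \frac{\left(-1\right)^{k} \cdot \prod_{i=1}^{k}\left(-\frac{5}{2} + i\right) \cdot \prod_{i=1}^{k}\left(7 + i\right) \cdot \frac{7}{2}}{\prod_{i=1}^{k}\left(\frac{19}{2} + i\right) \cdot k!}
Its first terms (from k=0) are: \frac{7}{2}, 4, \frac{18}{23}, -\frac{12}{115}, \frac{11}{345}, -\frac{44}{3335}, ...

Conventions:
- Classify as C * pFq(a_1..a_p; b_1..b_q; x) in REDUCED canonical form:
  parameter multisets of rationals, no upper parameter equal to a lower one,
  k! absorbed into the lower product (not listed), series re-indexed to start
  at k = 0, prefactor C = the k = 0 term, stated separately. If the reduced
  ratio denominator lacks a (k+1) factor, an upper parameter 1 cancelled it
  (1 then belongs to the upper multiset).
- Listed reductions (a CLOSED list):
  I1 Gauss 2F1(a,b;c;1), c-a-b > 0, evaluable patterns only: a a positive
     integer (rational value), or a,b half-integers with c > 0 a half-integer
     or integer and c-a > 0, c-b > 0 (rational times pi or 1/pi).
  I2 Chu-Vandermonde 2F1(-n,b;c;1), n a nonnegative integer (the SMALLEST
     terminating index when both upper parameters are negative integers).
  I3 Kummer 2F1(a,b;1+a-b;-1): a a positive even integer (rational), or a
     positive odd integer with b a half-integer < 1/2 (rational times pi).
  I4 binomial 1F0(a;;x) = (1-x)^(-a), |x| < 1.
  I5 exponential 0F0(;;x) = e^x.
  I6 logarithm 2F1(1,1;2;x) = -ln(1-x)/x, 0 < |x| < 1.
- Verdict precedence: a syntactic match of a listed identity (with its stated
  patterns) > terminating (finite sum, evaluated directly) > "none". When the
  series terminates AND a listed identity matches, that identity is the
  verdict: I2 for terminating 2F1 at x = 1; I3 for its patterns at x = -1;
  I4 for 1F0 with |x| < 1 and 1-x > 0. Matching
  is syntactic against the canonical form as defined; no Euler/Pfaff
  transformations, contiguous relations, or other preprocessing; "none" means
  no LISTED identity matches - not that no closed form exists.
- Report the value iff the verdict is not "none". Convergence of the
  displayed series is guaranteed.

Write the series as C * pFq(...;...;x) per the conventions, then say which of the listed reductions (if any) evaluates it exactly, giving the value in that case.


Canonical form: C = \frac{7}{2} times 2F1 with upper {-\frac{3}{2}, 8}, lower {\frac{21}{2}}, x = -1. Verdict: Kummer (I3) fires (x = -1; c = \frac{21}{2} equals 1+a-b for upper {-\frac{3}{2}, 8}: listed pattern). Its exact value is \frac{4199}{512}.

First insight: with t_0 = \frac{7}{2}, the running product (C = 7/2) telescopes to a rising factorial.
Ratio: r(k) = -1 * (k-\frac{3}{2}) (k+8) / [(k+\frac{21}{2}) (k+1)] - poly over poly, x = -1 from leading terms; C = \frac{7}{2} at k = 0.


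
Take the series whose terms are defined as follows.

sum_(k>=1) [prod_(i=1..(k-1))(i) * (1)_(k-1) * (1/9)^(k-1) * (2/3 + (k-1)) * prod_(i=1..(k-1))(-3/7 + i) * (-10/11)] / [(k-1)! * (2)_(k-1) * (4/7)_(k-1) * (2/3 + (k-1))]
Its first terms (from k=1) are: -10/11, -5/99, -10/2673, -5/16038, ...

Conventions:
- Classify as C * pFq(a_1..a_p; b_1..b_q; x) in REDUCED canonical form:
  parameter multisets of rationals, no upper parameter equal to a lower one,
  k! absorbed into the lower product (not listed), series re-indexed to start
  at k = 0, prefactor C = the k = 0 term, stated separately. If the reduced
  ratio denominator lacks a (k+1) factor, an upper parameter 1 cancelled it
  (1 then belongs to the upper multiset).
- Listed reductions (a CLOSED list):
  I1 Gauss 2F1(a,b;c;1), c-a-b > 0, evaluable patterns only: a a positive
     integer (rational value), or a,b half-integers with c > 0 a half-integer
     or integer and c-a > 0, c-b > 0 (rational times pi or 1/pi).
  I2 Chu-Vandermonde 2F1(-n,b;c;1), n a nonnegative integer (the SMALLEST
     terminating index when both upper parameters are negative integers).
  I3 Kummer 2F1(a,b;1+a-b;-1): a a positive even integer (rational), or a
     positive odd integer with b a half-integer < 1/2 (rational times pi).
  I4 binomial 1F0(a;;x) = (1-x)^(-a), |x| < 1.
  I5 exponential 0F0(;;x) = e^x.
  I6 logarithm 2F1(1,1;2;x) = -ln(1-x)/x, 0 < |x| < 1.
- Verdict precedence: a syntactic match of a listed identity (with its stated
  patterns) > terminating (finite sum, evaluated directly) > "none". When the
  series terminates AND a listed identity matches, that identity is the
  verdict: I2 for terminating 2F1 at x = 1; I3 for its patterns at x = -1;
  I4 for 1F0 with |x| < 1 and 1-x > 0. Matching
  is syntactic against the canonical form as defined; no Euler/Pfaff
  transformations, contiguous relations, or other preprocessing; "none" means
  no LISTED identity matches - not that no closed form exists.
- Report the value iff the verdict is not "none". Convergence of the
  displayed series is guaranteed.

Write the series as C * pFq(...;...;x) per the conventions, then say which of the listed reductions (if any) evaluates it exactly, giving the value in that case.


Reduced: x = 1/9, 2F1, upper = {1, 1}, lower = {2}, C = -10/11. Verdict: logarithm (I6) applies (the logarithm: parameters (1,1;2), x = 1/9). Value: (90/11) * ln(8/9).

Key step: from the first term -10/11: the running product (C = -10/11, x = 1/9) telescopes to a rising factorial.
Step ratio: r(k) = (1/9) * (k+1) (k+1) / [(k+2) (k+1)] - rational; roots negated = parameters, x = (1/9), C = -10/11.


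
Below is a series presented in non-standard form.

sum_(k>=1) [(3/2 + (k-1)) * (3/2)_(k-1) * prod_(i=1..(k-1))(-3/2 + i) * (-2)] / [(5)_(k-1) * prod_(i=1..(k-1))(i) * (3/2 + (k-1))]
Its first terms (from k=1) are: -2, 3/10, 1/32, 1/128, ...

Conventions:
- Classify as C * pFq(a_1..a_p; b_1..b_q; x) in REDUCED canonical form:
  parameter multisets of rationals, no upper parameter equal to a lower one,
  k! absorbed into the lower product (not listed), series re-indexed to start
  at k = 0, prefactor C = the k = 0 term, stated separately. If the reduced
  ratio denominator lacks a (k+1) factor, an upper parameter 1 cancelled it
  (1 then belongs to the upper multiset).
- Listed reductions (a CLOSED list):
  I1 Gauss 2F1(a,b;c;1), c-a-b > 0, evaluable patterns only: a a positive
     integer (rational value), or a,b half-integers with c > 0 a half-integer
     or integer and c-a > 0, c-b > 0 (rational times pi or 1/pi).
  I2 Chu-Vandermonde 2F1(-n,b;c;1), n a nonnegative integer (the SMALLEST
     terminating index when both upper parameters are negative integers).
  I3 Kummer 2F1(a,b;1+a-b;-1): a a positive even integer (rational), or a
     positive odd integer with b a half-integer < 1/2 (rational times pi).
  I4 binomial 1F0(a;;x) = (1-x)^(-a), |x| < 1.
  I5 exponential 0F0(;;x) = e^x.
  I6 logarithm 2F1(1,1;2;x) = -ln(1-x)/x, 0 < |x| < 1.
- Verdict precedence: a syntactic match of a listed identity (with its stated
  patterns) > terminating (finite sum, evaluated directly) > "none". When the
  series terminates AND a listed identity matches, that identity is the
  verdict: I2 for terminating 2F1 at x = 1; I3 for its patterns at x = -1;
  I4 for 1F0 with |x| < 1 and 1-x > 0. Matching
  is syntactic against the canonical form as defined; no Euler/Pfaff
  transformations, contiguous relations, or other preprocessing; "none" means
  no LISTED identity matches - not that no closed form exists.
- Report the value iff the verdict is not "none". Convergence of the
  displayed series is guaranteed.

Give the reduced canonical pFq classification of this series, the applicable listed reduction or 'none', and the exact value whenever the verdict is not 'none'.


Reduced: x = 1, 2F1, upper = {-1/2, 3/2}, lower = {5}, C = -2. Verdict: Gauss (I1, half-integer pattern) applies (x = 1; upper {-1/2, 3/2} half-integers, c = 5 in the evaluable pattern). Sum: (-8192/1575) / pi.

Key observation: t_0 being -2, the product of the first k integers (C = -2) is k!.
Adjacent-term ratio: r(k) = 1 * (k-1/2) (k+3/2) / [(k+5) (k+1)] - rational in k, leading ratio 1; with t_0 = -2, classification follows.


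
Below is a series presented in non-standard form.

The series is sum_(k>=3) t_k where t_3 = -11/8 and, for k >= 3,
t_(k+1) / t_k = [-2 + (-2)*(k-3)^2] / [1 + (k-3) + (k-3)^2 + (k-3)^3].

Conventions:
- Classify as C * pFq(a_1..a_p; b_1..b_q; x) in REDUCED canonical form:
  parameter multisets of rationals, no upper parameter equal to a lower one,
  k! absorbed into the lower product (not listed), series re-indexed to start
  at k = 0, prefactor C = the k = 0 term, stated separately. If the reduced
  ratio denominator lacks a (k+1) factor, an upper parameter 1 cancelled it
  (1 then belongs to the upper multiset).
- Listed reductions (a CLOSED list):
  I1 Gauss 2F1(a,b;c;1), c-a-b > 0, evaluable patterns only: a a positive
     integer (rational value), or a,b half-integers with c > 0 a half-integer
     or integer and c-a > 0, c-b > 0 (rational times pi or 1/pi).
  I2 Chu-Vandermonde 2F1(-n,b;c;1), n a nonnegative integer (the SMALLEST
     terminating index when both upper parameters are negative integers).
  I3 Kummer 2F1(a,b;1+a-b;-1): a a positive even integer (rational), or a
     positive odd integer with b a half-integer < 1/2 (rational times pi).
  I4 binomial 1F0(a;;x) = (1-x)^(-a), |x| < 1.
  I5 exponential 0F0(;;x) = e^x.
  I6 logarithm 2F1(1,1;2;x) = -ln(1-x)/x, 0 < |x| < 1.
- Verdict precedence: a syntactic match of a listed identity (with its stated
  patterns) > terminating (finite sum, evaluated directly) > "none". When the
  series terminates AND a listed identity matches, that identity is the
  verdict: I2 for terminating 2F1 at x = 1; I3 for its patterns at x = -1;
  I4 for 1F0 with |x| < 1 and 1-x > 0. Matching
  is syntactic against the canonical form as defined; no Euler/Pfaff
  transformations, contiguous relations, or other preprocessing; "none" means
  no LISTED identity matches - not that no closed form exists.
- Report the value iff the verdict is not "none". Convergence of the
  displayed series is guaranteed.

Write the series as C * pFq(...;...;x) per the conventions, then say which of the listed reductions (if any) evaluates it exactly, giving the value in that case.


This is -11/8 * 0F0(-; -; -2) in reduced canonical form. Verdict (x = -2): the exponential series (I5) applies (the 0F0 exponential series at x = -2). Sum: (-11/8) * e^(-2).

Structural cue: t_0 being -11/8, roots of the ratio polynomials (prefactor -11/8) are the negated parameters.
Step ratio: r(k) = (-2) * 1 / [(k+1)] - rational in k, leading ratio (-2); with t_0 = -11/8, classification follows.


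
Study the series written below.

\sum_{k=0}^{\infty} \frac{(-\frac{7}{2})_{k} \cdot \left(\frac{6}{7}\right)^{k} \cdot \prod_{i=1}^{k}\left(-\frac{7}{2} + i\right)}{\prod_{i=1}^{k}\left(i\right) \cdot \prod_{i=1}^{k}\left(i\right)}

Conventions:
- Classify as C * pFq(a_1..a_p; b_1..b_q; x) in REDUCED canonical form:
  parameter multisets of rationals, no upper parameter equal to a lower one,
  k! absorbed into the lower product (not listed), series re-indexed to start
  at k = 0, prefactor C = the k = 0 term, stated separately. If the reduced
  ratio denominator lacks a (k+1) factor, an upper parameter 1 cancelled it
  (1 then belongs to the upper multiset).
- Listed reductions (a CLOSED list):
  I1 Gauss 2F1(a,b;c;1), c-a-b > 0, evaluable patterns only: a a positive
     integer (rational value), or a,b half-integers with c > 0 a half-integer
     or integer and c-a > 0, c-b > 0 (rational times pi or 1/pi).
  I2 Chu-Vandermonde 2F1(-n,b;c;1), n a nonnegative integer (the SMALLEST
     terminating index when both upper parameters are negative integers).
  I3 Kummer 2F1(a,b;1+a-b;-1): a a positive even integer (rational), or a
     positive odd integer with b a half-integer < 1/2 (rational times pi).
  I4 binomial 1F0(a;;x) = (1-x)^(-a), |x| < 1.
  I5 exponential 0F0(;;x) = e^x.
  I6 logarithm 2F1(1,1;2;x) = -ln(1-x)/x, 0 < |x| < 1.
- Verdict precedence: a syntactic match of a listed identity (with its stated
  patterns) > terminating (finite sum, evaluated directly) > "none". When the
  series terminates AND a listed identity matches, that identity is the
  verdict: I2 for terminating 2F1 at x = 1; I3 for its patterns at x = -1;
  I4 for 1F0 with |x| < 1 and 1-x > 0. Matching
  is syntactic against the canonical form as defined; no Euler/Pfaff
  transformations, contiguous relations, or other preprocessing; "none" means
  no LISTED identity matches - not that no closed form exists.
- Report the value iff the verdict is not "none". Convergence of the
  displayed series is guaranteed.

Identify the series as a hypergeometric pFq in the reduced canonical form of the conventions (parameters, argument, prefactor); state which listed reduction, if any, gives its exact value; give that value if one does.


At argument \frac{6}{7}: a 2F1 with upper {-\frac{7}{2}, -\frac{5}{2}}, lower {1}, scaled by C = 1. Verdict: none (x = \frac{6}{7}): each listed identity misses the multisets {-\frac{7}{2}, -\frac{5}{2}} ; {1}.

First insight: t_0 being 1, the product of the first k integers (prefactor 1) is k!.
Consecutive-term ratio: r(k) = \frac{6}{7} * (k-\frac{7}{2}) (k-\frac{5}{2}) / [(k+1) (k+1)] - poly over poly, x = \frac{6}{7} from leading terms; C = 1 at k = 0.


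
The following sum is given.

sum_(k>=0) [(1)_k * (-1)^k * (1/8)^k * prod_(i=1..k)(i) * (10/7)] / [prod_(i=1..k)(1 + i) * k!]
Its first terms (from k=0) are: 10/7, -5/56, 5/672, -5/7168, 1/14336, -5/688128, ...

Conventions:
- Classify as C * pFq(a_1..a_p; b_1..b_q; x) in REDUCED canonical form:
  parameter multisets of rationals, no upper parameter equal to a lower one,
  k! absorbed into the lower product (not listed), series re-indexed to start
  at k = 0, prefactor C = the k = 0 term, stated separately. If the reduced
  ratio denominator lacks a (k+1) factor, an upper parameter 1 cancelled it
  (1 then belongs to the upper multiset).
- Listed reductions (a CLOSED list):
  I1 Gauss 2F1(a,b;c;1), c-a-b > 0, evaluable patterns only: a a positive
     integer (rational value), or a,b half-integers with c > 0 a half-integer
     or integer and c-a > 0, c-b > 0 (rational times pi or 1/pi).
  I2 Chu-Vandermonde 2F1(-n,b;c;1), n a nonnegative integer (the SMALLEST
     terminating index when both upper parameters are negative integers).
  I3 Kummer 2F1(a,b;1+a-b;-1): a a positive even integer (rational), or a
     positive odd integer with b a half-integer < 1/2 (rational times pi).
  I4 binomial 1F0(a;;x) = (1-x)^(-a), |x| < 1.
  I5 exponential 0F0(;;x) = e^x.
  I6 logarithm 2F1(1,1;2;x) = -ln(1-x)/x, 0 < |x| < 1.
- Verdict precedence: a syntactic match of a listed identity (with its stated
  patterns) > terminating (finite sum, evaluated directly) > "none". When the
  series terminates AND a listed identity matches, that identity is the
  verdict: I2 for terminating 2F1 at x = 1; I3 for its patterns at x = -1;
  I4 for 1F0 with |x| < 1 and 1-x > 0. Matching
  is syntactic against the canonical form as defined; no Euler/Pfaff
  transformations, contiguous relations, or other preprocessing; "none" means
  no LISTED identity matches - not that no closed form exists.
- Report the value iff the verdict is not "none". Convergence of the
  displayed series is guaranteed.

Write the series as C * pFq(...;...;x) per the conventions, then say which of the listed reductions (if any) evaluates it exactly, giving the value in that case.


This is 10/7 * 2F1(1, 1; 2; -1/8) in reduced canonical form. Verdict: logarithm (I6) fires (the logarithm: parameters (1,1;2), x = -1/8). Sum: (80/7) * ln(9/8).

Key step: t_0 being 10/7, the (-1)^k factor (C = 10/7, x = -1/8) folds into the argument's sign.
Adjacent-term ratio: r(k) = (-1/8) * (k+1) (k+1) / [(k+2) (k+1)] - poly over poly, x = (-1/8) from leading terms; C = 10/7 at k = 0.


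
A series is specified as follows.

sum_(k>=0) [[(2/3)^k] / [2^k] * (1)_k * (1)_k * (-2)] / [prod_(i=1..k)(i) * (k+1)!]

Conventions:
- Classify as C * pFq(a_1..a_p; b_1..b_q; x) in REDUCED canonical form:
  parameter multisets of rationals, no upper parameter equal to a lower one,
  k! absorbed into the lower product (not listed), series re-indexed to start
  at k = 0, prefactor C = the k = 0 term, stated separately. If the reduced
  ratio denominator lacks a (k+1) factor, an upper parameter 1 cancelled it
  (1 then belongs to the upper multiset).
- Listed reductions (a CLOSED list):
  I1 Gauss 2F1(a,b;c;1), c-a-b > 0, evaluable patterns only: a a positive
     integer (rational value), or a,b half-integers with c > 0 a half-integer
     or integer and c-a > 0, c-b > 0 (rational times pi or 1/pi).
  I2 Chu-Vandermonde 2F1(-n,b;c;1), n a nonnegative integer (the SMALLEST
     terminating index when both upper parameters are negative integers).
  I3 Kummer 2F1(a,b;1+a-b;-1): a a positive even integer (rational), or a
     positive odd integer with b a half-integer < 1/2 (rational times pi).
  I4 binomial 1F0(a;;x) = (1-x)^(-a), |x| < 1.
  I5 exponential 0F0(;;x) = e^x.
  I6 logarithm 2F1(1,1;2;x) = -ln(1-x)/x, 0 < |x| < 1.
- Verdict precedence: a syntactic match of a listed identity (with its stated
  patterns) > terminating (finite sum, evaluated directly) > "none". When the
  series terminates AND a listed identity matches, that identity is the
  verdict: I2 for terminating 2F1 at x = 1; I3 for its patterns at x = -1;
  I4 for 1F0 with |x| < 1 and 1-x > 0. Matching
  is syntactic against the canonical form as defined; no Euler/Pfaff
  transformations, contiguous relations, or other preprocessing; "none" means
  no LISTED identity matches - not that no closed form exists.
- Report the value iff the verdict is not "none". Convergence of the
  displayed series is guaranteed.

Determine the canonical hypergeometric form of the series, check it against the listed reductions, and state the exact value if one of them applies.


At argument 1/3: a 2F1 with upper {1, 1}, lower {2}, scaled by C = -2. Verdict: logarithm (I6) matches (the logarithm: parameters (1,1;2), x = 1/3). Exact value: 6 * ln(2/3).

Key step: with t_0 = -2, the two k-th powers (C = -2, x = 1/3) combine into one argument.
Step ratio: r(k) = (1/3) * (k+1) (k+1) / [(k+2) (k+1)] - rational in k, leading ratio (1/3); with t_0 = -2, classification follows.


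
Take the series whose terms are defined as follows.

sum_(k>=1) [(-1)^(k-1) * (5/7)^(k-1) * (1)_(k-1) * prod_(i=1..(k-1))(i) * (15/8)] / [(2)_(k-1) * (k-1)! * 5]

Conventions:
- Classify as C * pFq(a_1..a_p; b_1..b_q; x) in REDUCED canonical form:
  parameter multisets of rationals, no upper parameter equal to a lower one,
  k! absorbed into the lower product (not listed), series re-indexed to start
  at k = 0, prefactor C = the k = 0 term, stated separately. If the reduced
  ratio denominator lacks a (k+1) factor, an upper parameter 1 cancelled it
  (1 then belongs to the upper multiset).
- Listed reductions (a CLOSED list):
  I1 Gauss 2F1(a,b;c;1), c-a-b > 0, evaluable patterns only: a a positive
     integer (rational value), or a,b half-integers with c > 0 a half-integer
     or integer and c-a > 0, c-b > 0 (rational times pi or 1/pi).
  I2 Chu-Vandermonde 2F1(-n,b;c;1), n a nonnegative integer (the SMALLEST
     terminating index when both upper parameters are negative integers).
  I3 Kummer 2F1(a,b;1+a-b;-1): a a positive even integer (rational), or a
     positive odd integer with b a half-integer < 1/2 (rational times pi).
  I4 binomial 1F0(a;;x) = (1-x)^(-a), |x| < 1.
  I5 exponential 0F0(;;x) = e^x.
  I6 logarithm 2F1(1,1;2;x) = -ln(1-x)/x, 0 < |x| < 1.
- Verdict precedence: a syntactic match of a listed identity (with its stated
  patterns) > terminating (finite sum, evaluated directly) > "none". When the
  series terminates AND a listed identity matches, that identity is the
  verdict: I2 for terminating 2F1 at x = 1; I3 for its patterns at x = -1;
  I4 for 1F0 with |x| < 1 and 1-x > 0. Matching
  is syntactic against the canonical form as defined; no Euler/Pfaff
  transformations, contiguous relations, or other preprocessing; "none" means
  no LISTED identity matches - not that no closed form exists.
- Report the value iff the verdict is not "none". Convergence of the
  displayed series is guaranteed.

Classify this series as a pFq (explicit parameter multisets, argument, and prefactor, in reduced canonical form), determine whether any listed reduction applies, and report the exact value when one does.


Canonical form: C = 3/8 times 2F1 with upper {1, 1}, lower {2}, x = -5/7. Verdict: the logarithmic series (I6) applies (the logarithm: parameters (1,1;2), x = -5/7). Exact value: (21/40) * ln(12/7).

Structural cue: with t_0 = 3/8, the running product (C = 3/8) telescopes to a rising factorial.
Ratio: r(k) = (-5/7) * (k+1) (k+1) / [(k+2) (k+1)] - rational in k. x = (-5/7); t_0 = 3/8; negate the roots.


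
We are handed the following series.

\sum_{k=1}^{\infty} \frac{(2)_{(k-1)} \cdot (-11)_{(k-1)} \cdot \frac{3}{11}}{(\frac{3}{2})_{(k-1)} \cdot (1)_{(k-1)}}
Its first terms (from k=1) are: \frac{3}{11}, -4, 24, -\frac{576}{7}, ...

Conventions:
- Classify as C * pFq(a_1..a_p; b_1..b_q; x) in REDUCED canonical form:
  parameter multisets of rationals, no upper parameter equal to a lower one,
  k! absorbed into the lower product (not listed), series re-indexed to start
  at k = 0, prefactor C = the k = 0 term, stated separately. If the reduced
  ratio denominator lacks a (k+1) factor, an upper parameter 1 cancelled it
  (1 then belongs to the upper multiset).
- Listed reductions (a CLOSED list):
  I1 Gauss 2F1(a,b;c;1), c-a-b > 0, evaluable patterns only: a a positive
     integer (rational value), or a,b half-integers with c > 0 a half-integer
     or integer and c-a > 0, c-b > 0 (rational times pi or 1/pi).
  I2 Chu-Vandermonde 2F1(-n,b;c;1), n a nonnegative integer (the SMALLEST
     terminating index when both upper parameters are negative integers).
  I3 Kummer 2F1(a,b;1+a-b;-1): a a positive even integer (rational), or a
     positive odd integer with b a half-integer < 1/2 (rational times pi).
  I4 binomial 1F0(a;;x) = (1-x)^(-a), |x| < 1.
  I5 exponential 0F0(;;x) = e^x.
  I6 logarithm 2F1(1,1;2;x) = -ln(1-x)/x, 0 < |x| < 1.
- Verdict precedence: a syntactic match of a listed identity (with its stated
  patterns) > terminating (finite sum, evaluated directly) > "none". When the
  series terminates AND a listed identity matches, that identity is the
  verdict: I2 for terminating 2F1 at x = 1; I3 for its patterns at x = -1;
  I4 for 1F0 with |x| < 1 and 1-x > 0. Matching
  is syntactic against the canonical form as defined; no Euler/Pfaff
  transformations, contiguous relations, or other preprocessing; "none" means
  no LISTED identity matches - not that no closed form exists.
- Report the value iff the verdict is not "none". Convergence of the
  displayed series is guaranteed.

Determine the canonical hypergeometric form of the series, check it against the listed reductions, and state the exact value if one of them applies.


With C = \frac{3}{11}: the canonical form is 2F1(-11, 2; \frac{3}{2}; 1). Verdict: Vandermonde's identity (I2) matches (terminating 2F1 at x = 1 with n = 11, b = 2, c = \frac{3}{2}). Hence: -\frac{1}{1771}.

First insight: t_0 = \frac{3}{11} here, and (1)_k (C = 3/11) is k! itself.
Adjacent-term ratio: r(k) = 1 * (k-11) (k+2) / [(k+\frac{3}{2}) (k+1)] - rational in k. x = 1; t_0 = \frac{3}{11}; negate the roots.
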